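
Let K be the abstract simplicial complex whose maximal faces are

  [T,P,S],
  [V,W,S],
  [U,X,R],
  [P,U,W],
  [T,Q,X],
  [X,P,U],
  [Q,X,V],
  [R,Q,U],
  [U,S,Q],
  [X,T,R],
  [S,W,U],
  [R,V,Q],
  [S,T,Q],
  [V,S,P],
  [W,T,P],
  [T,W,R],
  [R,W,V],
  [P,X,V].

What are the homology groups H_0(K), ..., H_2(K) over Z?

Fix the vertex order P < Q < R < S < T < U < V < W < X and write every simplex with vertices in increasing order. Then dim K = 2 and the simplices of K are:

  0-simplices (9): P, Q, R, S, T, U, V, W, X
  1-simplices (27): PS, PT, PU, PV, PW, PX, QR, QS, QT, QU, QV, QX, RT, RU, RV, RW, RX, ST, SU, SV, SW, TW, TX, UW, UX, VW, VX
  2-simplices (18): PST, PSV, PTW, PUW, PUX, PVX, QRU, QRV, QST, QSU, QTX, QVX, RTW, RTX, RUX, RVW, SUW, SVW

so the chain groups are C_0 ≅ Z^9, C_1 ≅ Z^27, C_2 ≅ Z^18.

∂_1: C_1 → C_0 maps an edge to its endpoints' difference, ∂[p,q] = q − p. For instance
  ∂ST = T − S.
As a 9×27 matrix over Z this has rank 8, with invariant factors (1,1,1,1,1,1,1,1).

∂_2: C_2 → C_1 maps a triangle to the signed sum of its edges. For instance
  ∂QTX = TX − QX + QT,
  ∂QRV = RV − QV + QR.
The 27×18 boundary matrix has rank 18 and Smith normal form diag(1,1,1,1,1,1,1,1,1,1,1,1,1,1,1,1,1,2).

From H_k ≅ ker(∂_k) / im(∂_{k+1}) we obtain:

  H_0: rank C_0 − rank ∂_1 = 9 − 8 = 1, and the invariant factors of ∂_1 are all 1, so H_0 ≅ Z.
  H_1: rank ker ∂_1 − rank ∂_2 = (27 − 8) − 18 = 1, and ∂_2 has invariant factor 2 > 1, so H_1 ≅ Z ⊕ Z/2Z.
  H_2: rank ker ∂_2 − rank ∂_3 = (18 − 18) − 0 = 0, and there is no ∂_3, so H_2 ≅ 0.

As a check, the Euler characteristic is 9 − 27 + 18 = 0, which agrees with 1 − 1 + 0 = 0.
(K is a triangulation of the Klein bottle.)

H_0 ≅ Z,  H_1 ≅ Z ⊕ Z/2Z,  H_2 = 0.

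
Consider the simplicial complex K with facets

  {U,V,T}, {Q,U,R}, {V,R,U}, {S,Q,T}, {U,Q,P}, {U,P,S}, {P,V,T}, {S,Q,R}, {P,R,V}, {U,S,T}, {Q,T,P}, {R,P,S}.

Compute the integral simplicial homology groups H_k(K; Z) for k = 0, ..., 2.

Fix the vertex order P < Q < R < S < T < U < V and write every simplex with vertices in increasing order. Then dim K = 2 and the simplices of K are:

  0-simplices (7): P, Q, R, S, T, U, V
  1-simplices (18): PQ, PR, PS, PT, PU, PV, QR, QS, QT, QU, RS, RU, RV, ST, SU, TU, TV, UV
  2-simplices (12): PQT, PQU, PRS, PRV, PSU, PTV, QRS, QRU, QST, RUV, STU, TUV

Hence C_0 ≅ Z^7, C_1 ≅ Z^18, C_2 ≅ Z^12.

The boundary map ∂_1: C_1 → C_0 is given by ∂[p,q] = [q] − [p].
The resulting 7×18 matrix has rank 6, and its Smith normal form has invariant factors (1,1,1,1,1,1).

∂_2: C_2 → C_1 maps a triangle to the signed sum of its edges. For instance
  ∂PRV = RV − PV + PR,
  ∂QRU = RU − QU + QR.
This gives a 18×12 integer matrix of rank 12; reducing to Smith normal form yields diagonal entries (1,1,1,1,1,1,1,1,1,1,1,2).

From H_k ≅ ker(∂_k) / im(∂_{k+1}) we obtain:

  H_0: rank C_0 − rank ∂_1 = 7 − 6 = 1, and the invariant factors of ∂_1 are all 1, so H_0 ≅ Z.
  H_1: rank ker ∂_1 − rank ∂_2 = (18 − 6) − 12 = 0, and ∂_2 has invariant factor 2 > 1, so H_1 ≅ Z/2.
  H_2: rank ker ∂_2 − rank ∂_3 = (12 − 12) − 0 = 0, and there is no ∂_3, so H_2 ≅ 0.

(K is a triangulation of the real projective plane RP^2.)

H_0 ≅ Z,  H_1 ≅ Z/2,  H_2 = 0.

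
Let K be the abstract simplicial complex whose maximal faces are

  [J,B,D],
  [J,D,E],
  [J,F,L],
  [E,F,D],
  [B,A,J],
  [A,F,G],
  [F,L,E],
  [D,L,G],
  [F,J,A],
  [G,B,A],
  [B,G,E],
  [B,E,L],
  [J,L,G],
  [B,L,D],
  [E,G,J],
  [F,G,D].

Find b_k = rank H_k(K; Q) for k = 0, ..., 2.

b_0 = 1, b_1 = 2, b_2 = 1.

We work with the vertex ordering A < B < D < E < F < G < J < L. The simplices of K, each written with vertices in increasing order, are:

  0-simplices (8): A, B, D, E, F, G, J, L
  1-simplices (24): AB, AF, AG, AJ, BD, BE, BG, BJ, BL, DE, DF, DG, DJ, DL, EF, EG, EJ, EL, FG, FJ, FL, GJ, GL, JL
  2-simplices (16): ABG, ABJ, AFG, AFJ, BDJ, BDL, BEG, BEL, DEF, DEJ, DFG, DGL, EFL, EGJ, FJL, GJL

so the chain groups are C_0 ≅ Z^8, C_1 ≅ Z^24, C_2 ≅ Z^16.

Boundary ∂_1: C_1 → C_0 is given by ∂[p,q] = [q] − [p]. For instance
  ∂AB = B − A.
The resulting 8×24 matrix has rank 7, and its Smith normal form has invariant factors (1,1,1,1,1,1,1).

Boundary ∂_2: C_2 → C_1 acts by ∂[p,q,r] = [q,r] − [p,r] + [p,q]. For instance
  ∂EFL = FL − EL + EF,
  ∂BDL = DL − BL + BD.
This gives a 24×16 integer matrix of rank 15; reducing to Smith normal form yields diagonal entries (1,1,1,1,1,1,1,1,1,1,1,1,1,1,1).

Now H_k = ker ∂_k / im ∂_{k+1}, so:

  H_0: rank C_0 − rank ∂_1 = 8 − 7 = 1, and the invariant factors of ∂_1 are all 1, so H_0 = Z.
  H_1: rank ker ∂_1 − rank ∂_2 = (24 − 7) − 15 = 2, and the invariant factors of ∂_2 are all 1, so H_1 = Z^2.
  H_2: rank ker ∂_2 − rank ∂_3 = (16 − 15) − 0 = 1, and there is no ∂_3, so H_2 = Z.

Hence the Betti numbers are b_0 = 1, b_1 = 2, b_2 = 1.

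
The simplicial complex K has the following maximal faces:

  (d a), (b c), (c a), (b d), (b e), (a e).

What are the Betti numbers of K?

b_0 = 1, b_1 = 2.

K has 5 vertices, 6 edges.
rank ∂_0 = 0, rank ∂_1 = 4 ⇒ b_0 = 5 − 0 − 4 = 1; all invariant factors of ∂_1 are 1 so no torsion. So H_0 ≅ Z.
rank ∂_1 = 4, rank ∂_2 = 0 ⇒ b_1 = 6 − 4 − 0 = 2. So H_1 ≅ Z^2.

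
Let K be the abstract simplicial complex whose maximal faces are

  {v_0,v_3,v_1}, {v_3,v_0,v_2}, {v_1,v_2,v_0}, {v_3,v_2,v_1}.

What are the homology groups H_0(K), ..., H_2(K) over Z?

Order the vertices as v_0 < v_1 < v_2 < v_3. Listing each simplex with vertices in this order, K has dimension 2 with simplices:

  0-simplices (4): [v_0], [v_1], [v_2], [v_3]
  1-simplices (6): [v_0,v_1], [v_0,v_2], [v_0,v_3], [v_1,v_2], [v_1,v_3], [v_2,v_3]
  2-simplices (4): [v_0,v_1,v_2], [v_0,v_1,v_3], [v_0,v_2,v_3], [v_1,v_2,v_3]

giving chain groups C_0 ≅ Z^4, C_1 ≅ Z^6, C_2 ≅ Z^4.

Boundary ∂_1: C_1 → C_0 sends each edge [p,q] (with p < q) to q − p. For instance
  ∂[v_0,v_1] = [v_1] − [v_0].
This gives a 4×6 integer matrix of rank 3; reducing to Smith normal form yields diagonal entries (1,1,1).

Boundary ∂_2: C_2 → C_1 sends each 2-simplex [p,q,r] to [q,r] − [p,r] + [p,q]. For instance
  ∂[v_0,v_1,v_2] = [v_1,v_2] − [v_0,v_2] + [v_0,v_1],
  ∂[v_0,v_2,v_3] = [v_2,v_3] − [v_0,v_3] + [v_0,v_2].
The 6×4 boundary matrix has rank 3 and Smith normal form diag(1,1,1).

From H_k ≅ ker(∂_k) / im(∂_{k+1}) we obtain:

  H_0: rank C_0 − rank ∂_1 = 4 − 3 = 1, and the invariant factors of ∂_1 are all 1, so H_0 ≅ Z.
  H_1: rank ker ∂_1 − rank ∂_2 = (6 − 3) − 3 = 0, and the invariant factors of ∂_2 are all 1, so H_1 ≅ 0.
  H_2: rank ker ∂_2 − rank ∂_3 = (4 − 3) − 0 = 1, and there is no ∂_3, so H_2 ≅ Z.

H_0 = Z,  H_1 = 0,  H_2 = Z.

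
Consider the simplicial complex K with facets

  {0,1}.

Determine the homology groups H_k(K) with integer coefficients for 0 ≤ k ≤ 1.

H_0 ≅ Z,  H_1 = 0.

Order the vertices as 0 < 1. Listing each simplex with vertices in this order, K has dimension 1 with simplices:

  0-simplices (2): [0], [1]
  1-simplices (1): [0,1]

so the chain groups are C_0 ≅ Z^2, C_1 ≅ Z^1.

The boundary map ∂_1: C_1 → C_0 sends each edge [p,q] (with p < q) to q − p.
The resulting 2×1 matrix has rank 1, and its Smith normal form has invariant factors (1).

Now H_k = ker ∂_k / im ∂_{k+1}, so:

  H_0: rank C_0 − rank ∂_1 = 2 − 1 = 1, and the invariant factors of ∂_1 are all 1, so H_0 ≅ Z.
  H_1: rank ker ∂_1 − rank ∂_2 = (1 − 1) − 0 = 0, and there is no ∂_2, so H_1 ≅ 0.

As a check, the Euler characteristic is 2 − 1 = 1, which agrees with 1 − 0 = 1.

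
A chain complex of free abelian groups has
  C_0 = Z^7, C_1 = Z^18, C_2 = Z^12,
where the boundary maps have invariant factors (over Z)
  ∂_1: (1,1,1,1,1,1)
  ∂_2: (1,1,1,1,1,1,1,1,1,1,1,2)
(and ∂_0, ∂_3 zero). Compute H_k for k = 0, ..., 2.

H_0 = Z,  H_1 = Z/2,  H_2 = 0.

H_0: b_0 = 7 − 0 − 6 = 1; torsion from ∂_1 factors > 1: none. So H_0 = Z.
H_1: b_1 = 18 − 6 − 12 = 0; torsion from ∂_2 factors > 1: [2]. So H_1 = Z/2.
H_2: b_2 = 12 − 12 − 0 = 0; torsion from ∂_3 factors > 1: none. So H_2 = 0.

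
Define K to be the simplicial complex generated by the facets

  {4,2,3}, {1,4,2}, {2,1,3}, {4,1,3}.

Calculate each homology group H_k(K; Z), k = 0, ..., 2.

We work with the vertex ordering 1 < 2 < 3 < 4. The simplices of K, each written with vertices in increasing order, are:

  0-simplices (4): [1], [2], [3], [4]
  1-simplices (6): [1,2], [1,3], [1,4], [2,3], [2,4], [3,4]
  2-simplices (4): [1,2,3], [1,2,4], [1,3,4], [2,3,4]

so the chain groups are C_0 ≅ Z^4, C_1 ≅ Z^6, C_2 ≅ Z^4.

Boundary ∂_1: C_1 → C_0 is given by ∂[p,q] = [q] − [p].
This gives a 4×6 integer matrix of rank 3; reducing to Smith normal form yields diagonal entries (1,1,1).

The boundary map ∂_2: C_2 → C_1 sends each 2-simplex [p,q,r] to [q,r] − [p,r] + [p,q]. For instance
  ∂[1,2,3] = [2,3] − [1,3] + [1,2],
  ∂[1,2,4] = [2,4] − [1,4] + [1,2].
This gives a 6×4 integer matrix of rank 3; reducing to Smith normal form yields diagonal entries (1,1,1).

Now H_k = ker ∂_k / im ∂_{k+1}, so:

  H_0: rank C_0 − rank ∂_1 = 4 − 3 = 1, and the invariant factors of ∂_1 are all 1, so H_0 ≅ Z.
  H_1: rank ker ∂_1 − rank ∂_2 = (6 − 3) − 3 = 0, and the invariant factors of ∂_2 are all 1, so H_1 ≅ 0.
  H_2: rank ker ∂_2 − rank ∂_3 = (4 − 3) − 0 = 1, and there is no ∂_3, so H_2 ≅ Z.

(K is a triangulation of the 2-sphere S^2.)

H_0 = Z,  H_1 = 0,  H_2 = Z.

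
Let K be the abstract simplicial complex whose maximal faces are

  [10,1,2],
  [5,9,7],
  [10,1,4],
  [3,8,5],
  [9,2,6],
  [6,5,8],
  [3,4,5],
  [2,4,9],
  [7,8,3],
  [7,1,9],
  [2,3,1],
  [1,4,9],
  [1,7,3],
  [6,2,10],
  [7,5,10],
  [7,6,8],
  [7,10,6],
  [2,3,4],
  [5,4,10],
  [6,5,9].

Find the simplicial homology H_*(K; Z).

Fix the vertex order 1 < 2 < 3 < 4 < 5 < 6 < 7 < 8 < 9 < 10 and write every simplex with vertices in increasing order. Then dim K = 2 and the simplices of K are:

  0-simplices (10): [1], [2], [3], [4], [5], [6], [7], [8], [9], [10]
  1-simplices (30): (30 of them)
  2-simplices (20): (20 of them)

Hence C_0 ≅ Z^10, C_1 ≅ Z^30, C_2 ≅ Z^20.

Boundary ∂_1: C_1 → C_0 sends each edge [p,q] (with p < q) to q − p. For instance
  ∂[1,10] = [10] − [1].
As a 10×30 matrix over Z this has rank 9, with invariant factors (1,1,1,1,1,1,1,1,1).

∂_2: C_2 → C_1 acts by ∂[p,q,r] = [q,r] − [p,r] + [p,q]. For instance
  ∂[2,6,9] = [6,9] − [2,9] + [2,6],
  ∂[6,7,10] = [7,10] − [6,10] + [6,7].
As a 30×20 matrix over Z this has rank 20, with invariant factors (1,1,1,1,1,1,1,1,1,1,1,1,1,1,1,1,1,1,1,2).

Now H_k = ker ∂_k / im ∂_{k+1}, so:

  H_0: rank C_0 − rank ∂_1 = 10 − 9 = 1, and the invariant factors of ∂_1 are all 1, so H_0 ≅ Z.
  H_1: rank ker ∂_1 − rank ∂_2 = (30 − 9) − 20 = 1, and ∂_2 has invariant factor 2 > 1, so H_1 ≅ Z ⊕ Z/2.
  H_2: rank ker ∂_2 − rank ∂_3 = (20 − 20) − 0 = 0, and there is no ∂_3, so H_2 ≅ 0.

(K is a triangulation of the Klein bottle.)

H_0 ≅ Z,  H_1 ≅ Z ⊕ Z/2,  H_2 = 0.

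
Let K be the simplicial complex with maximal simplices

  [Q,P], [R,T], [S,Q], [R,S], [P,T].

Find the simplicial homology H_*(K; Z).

K has 5 vertices, 5 edges.
rank ∂_0 = 0, rank ∂_1 = 4 ⇒ b_0 = 5 − 0 − 4 = 1; all invariant factors of ∂_1 are 1 so no torsion. So H_0 = Z.
rank ∂_1 = 4, rank ∂_2 = 0 ⇒ b_1 = 5 − 4 − 0 = 1. So H_1 = Z.

H_0 = Z,  H_1 = Z.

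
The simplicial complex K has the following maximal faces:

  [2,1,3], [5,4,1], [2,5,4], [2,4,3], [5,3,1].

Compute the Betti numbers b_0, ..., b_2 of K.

Fix the vertex order 1 < 2 < 3 < 4 < 5 and write every simplex with vertices in increasing order. Then dim K = 2 and the simplices of K are:

  0-simplices (5): [1], [2], [3], [4], [5]
  1-simplices (10): [1,2], [1,3], [1,4], [1,5], [2,3], [2,4], [2,5], [3,4], [3,5], [4,5]
  2-simplices (5): [1,2,3], [1,3,5], [1,4,5], [2,3,4], [2,4,5]

giving chain groups C_0 ≅ Z^5, C_1 ≅ Z^10, C_2 ≅ Z^5.

The boundary map ∂_1: C_1 → C_0 sends each edge [p,q] (with p < q) to q − p. For instance
  ∂[1,4] = [4] − [1].
As a 5×10 matrix over Z this has rank 4, with invariant factors (1,1,1,1).

Boundary ∂_2: C_2 → C_1 acts by ∂[p,q,r] = [q,r] − [p,r] + [p,q]. For instance
  ∂[2,3,4] = [3,4] − [2,4] + [2,3],
  ∂[2,4,5] = [4,5] − [2,5] + [2,4].
The resulting 10×5 matrix has rank 5, and its Smith normal form has invariant factors (1,1,1,1,1).

Now H_k = ker ∂_k / im ∂_{k+1}, so:

  H_0: rank C_0 − rank ∂_1 = 5 − 4 = 1, and the invariant factors of ∂_1 are all 1, so H_0 = Z.
  H_1: rank ker ∂_1 − rank ∂_2 = (10 − 4) − 5 = 1, and the invariant factors of ∂_2 are all 1, so H_1 = Z.
  H_2: rank ker ∂_2 − rank ∂_3 = (5 − 5) − 0 = 0, and there is no ∂_3, so H_2 = 0.

(K is a triangulation of the Möbius band.)

Hence the Betti numbers are b_0 = 1, b_1 = 1, b_2 = 0.

b_0 = 1, b_1 = 1, b_2 = 0.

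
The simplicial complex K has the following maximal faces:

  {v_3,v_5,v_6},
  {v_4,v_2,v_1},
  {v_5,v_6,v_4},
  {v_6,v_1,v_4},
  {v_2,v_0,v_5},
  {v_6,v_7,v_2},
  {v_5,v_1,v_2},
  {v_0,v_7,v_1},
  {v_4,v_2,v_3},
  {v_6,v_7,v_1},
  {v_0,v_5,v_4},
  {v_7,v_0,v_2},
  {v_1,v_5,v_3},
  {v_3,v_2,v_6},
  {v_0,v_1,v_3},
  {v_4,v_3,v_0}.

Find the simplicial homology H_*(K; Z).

Fix the vertex order v_0 < v_1 < v_2 < v_3 < v_4 < v_5 < v_6 < v_7 and write every simplex with vertices in increasing order. Then dim K = 2 and the simplices of K are:

  0-simplices (8): [v_0], [v_1], [v_2], [v_3], [v_4], [v_5], [v_6], [v_7]
  1-simplices (24): (24 of them)
  2-simplices (16): (16 of them)

giving chain groups C_0 ≅ Z^8, C_1 ≅ Z^24, C_2 ≅ Z^16.

Boundary ∂_1: C_1 → C_0 is given by ∂[p,q] = [q] − [p].
This gives a 8×24 integer matrix of rank 7; reducing to Smith normal form yields diagonal entries (1,1,1,1,1,1,1).

∂_2: C_2 → C_1 sends each 2-simplex [p,q,r] to [q,r] − [p,r] + [p,q]. For instance
  ∂[v_0,v_3,v_4] = [v_3,v_4] − [v_0,v_4] + [v_0,v_3],
  ∂[v_0,v_2,v_5] = [v_2,v_5] − [v_0,v_5] + [v_0,v_2].
The 24×16 boundary matrix has rank 15 and Smith normal form diag(1,1,1,1,1,1,1,1,1,1,1,1,1,1,1).

Now H_k = ker ∂_k / im ∂_{k+1}, so:

  H_0: rank C_0 − rank ∂_1 = 8 − 7 = 1, and the invariant factors of ∂_1 are all 1, so H_0 ≅ Z.
  H_1: rank ker ∂_1 − rank ∂_2 = (24 − 7) − 15 = 2, and the invariant factors of ∂_2 are all 1, so H_1 ≅ Z^2.
  H_2: rank ker ∂_2 − rank ∂_3 = (16 − 15) − 0 = 1, and there is no ∂_3, so H_2 ≅ Z.

As a check, the Euler characteristic is 8 − 24 + 16 = 0, which agrees with 1 − 2 + 1 = 0.

H_0 ≅ Z,  H_1 ≅ Z^2,  H_2 ≅ Z.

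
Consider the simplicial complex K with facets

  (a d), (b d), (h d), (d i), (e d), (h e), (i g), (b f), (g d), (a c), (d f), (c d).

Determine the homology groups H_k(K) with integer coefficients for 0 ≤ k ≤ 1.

H_0 ≅ Z,  H_1 ≅ Z^4.

K has 9 vertices, 12 edges.
rank ∂_0 = 0, rank ∂_1 = 8 ⇒ b_0 = 9 − 0 − 8 = 1; all invariant factors of ∂_1 are 1 so no torsion. So H_0 ≅ Z.
rank ∂_1 = 8, rank ∂_2 = 0 ⇒ b_1 = 12 − 8 − 0 = 4. So H_1 ≅ Z^4.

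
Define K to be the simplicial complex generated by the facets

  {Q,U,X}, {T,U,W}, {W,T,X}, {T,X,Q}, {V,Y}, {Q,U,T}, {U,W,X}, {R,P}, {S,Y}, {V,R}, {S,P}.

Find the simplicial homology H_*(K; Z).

We work with the vertex ordering P < Q < R < S < T < U < V < W < X < Y. The simplices of K, each written with vertices in increasing order, are:

  0-simplices (10): P, Q, R, S, T, U, V, W, X, Y
  1-simplices (14): PR, PS, QT, QU, QX, RV, SY, TU, TW, TX, UW, UX, VY, WX
  2-simplices (6): QTU, QTX, QUX, TUW, TWX, UWX

giving chain groups C_0 ≅ Z^10, C_1 ≅ Z^14, C_2 ≅ Z^6.

∂_1: C_1 → C_0 maps an edge to its endpoints' difference, ∂[p,q] = q − p. For instance
  ∂UX = X − U.
The resulting 10×14 matrix has rank 8, and its Smith normal form has invariant factors (1,1,1,1,1,1,1,1).

Boundary ∂_2: C_2 → C_1 sends each 2-simplex [p,q,r] to [q,r] − [p,r] + [p,q]. For instance
  ∂TUW = UW − TW + TU,
  ∂QTX = TX − QX + QT.
As a 14×6 matrix over Z this has rank 5, with invariant factors (1,1,1,1,1).

From H_k ≅ ker(∂_k) / im(∂_{k+1}) we obtain:

  H_0: rank C_0 − rank ∂_1 = 10 − 8 = 2, and the invariant factors of ∂_1 are all 1, so H_0 = Z^2.
  H_1: rank ker ∂_1 − rank ∂_2 = (14 − 8) − 5 = 1, and the invariant factors of ∂_2 are all 1, so H_1 = Z.
  H_2: rank ker ∂_2 − rank ∂_3 = (6 − 5) − 0 = 1, and there is no ∂_3, so H_2 = Z.

H_0 ≅ Z^2,  H_1 ≅ Z,  H_2 ≅ Z.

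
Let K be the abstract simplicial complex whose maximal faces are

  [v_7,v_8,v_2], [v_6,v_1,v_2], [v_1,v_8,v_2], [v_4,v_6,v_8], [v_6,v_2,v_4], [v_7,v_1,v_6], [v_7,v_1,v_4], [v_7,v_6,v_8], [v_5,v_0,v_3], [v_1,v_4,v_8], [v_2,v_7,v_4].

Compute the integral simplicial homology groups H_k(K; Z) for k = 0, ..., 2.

H_0 = Z^2,  H_1 = Z_2,  H_2 = 0.

Take the total order v_0 < v_1 < v_2 < v_3 < v_4 < v_5 < v_6 < v_7 < v_8 on the vertex set. Then K (dimension 2) consists of the simplices:

  0-simplices (9): [v_0], [v_1], [v_2], [v_3], [v_4], [v_5], [v_6], [v_7], [v_8]
  1-simplices (18): (18 of them)
  2-simplices (11): (11 of them)

Hence C_0 ≅ Z^9, C_1 ≅ Z^18, C_2 ≅ Z^11.

∂_1: C_1 → C_0 is given by ∂[p,q] = [q] − [p]. For instance
  ∂[v_2,v_8] = [v_8] − [v_2].
The 9×18 boundary matrix has rank 7 and Smith normal form diag(1,1,1,1,1,1,1).

∂_2: C_2 → C_1 acts by ∂[p,q,r] = [q,r] − [p,r] + [p,q]. For instance
  ∂[v_1,v_4,v_8] = [v_4,v_8] − [v_1,v_8] + [v_1,v_4],
  ∂[v_1,v_2,v_8] = [v_2,v_8] − [v_1,v_8] + [v_1,v_2].
As a 18×11 matrix over Z this has rank 11, with invariant factors (1,1,1,1,1,1,1,1,1,1,2).

Computing H_k = (kernel of ∂_k) / (image of ∂_{k+1}):

  H_0: rank C_0 − rank ∂_1 = 9 − 7 = 2, and the invariant factors of ∂_1 are all 1, so H_0 ≅ Z^2.
  H_1: rank ker ∂_1 − rank ∂_2 = (18 − 7) − 11 = 0, and ∂_2 has invariant factor 2 > 1, so H_1 ≅ Z_2.
  H_2: rank ker ∂_2 − rank ∂_3 = (11 − 11) − 0 = 0, and there is no ∂_3, so H_2 ≅ 0.

As a check, the Euler characteristic is 9 − 18 + 11 = 2, which agrees with 2 − 0 + 0 = 2.
(K is a triangulation of the disjoint union of the 2-simplex and the real projective plane RP^2.)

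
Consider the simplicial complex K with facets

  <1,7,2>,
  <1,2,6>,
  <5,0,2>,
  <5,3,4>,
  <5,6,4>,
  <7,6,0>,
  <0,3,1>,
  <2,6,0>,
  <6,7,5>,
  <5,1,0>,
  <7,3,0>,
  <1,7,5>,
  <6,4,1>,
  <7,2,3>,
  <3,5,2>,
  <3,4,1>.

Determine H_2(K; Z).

K has 8 vertices, 24 edges, 16 triangles.
rank ∂_2 = 15, rank ∂_3 = 0 ⇒ b_2 = 16 − 15 − 0 = 1. So H_2 = Z.

H_2 = Z.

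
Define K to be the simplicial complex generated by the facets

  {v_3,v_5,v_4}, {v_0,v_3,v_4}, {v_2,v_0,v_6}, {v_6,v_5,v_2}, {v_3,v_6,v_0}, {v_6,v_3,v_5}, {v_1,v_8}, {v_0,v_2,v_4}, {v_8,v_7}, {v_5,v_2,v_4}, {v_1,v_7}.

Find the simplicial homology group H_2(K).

K has 9 vertices, 15 edges, 8 triangles.
rank ∂_2 = 7, rank ∂_3 = 0 ⇒ b_2 = 8 − 7 − 0 = 1. So H_2 ≅ Z.

H_2 = Z.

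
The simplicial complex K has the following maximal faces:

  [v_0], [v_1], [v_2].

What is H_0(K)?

Take the total order v_0 < v_1 < v_2 on the vertex set. Then K (dimension 0) consists of the simplices:

  0-simplices (3): [v_0], [v_1], [v_2]

so the chain groups are C_0 ≅ Z^3.

Computing H_k = (kernel of ∂_k) / (image of ∂_{k+1}):

  H_0: rank C_0 − rank ∂_1 = 3 − 0 = 3, and there is no ∂_1, so H_0 = Z^3.

(K is a triangulation of a set of 3 points.)

H_0 ≅ Z^3.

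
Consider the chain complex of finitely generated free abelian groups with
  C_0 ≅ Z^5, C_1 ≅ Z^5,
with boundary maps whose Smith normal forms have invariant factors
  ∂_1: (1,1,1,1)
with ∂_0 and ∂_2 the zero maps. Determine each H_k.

H_0: b_0 = 5 − 0 − 4 = 1; torsion from ∂_1 factors > 1: none. So H_0 ≅ Z.
H_1: b_1 = 5 − 4 − 0 = 1; torsion from ∂_2 factors > 1: none. So H_1 ≅ Z.

H_0 ≅ Z,  H_1 ≅ Z.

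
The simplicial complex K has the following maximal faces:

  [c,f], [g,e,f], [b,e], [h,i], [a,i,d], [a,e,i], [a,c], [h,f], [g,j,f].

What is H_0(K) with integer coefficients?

H_0 = Z.

We work with the vertex ordering a < b < c < d < e < f < g < h < i < j. The simplices of K, each written with vertices in increasing order, are:

  0-simplices (10): a, b, c, d, e, f, g, h, i, j
  1-simplices (15): ac, ad, ae, ai, be, cf, di, ef, eg, ei, fg, fh, fj, gj, hi
  2-simplices (4): adi, aei, efg, fgj

giving chain groups C_0 ≅ Z^10, C_1 ≅ Z^15, C_2 ≅ Z^4.

The boundary map ∂_1: C_1 → C_0 is given by ∂[p,q] = [q] − [p].
The resulting 10×15 matrix has rank 9, and its Smith normal form has invariant factors (1,1,1,1,1,1,1,1,1).

Boundary ∂_2: C_2 → C_1 maps a triangle to the signed sum of its edges. For instance
  ∂adi = di − ai + ad,
  ∂efg = fg − eg + ef.
As a 15×4 matrix over Z this has rank 4, with invariant factors (1,1,1,1).

Computing H_k = (kernel of ∂_k) / (image of ∂_{k+1}):

  H_0: rank C_0 − rank ∂_1 = 10 − 9 = 1, and the invariant factors of ∂_1 are all 1, so H_0 = Z.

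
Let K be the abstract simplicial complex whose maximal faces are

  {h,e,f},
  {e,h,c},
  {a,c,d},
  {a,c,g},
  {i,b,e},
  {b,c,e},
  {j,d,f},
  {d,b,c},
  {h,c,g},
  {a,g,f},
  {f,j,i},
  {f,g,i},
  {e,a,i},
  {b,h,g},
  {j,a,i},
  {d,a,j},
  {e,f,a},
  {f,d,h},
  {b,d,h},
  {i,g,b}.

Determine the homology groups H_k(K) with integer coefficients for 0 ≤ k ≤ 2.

Order the vertices as a < b < c < d < e < f < g < h < i < j. Listing each simplex with vertices in this order, K has dimension 2 with simplices:

  0-simplices (10): a, b, c, d, e, f, g, h, i, j
  1-simplices (30): ac, ad, ae, af, ag, ai, aj, bc, bd, be, bg, bh, bi, cd, ce, cg, ch, df, dh, dj, ef, eh, ei, fg, fh, fi, fj, gh, gi, ij
  2-simplices (20): acd, acg, adj, aef, aei, afg, aij, bcd, bce, bdh, bei, bgh, bgi, ceh, cgh, dfh, dfj, efh, fgi, fij

so the chain groups are C_0 ≅ Z^10, C_1 ≅ Z^30, C_2 ≅ Z^20.

∂_1: C_1 → C_0 maps an edge to its endpoints' difference, ∂[p,q] = q − p.
The resulting 10×30 matrix has rank 9, and its Smith normal form has invariant factors (1,1,1,1,1,1,1,1,1).

∂_2: C_2 → C_1 sends each 2-simplex [p,q,r] to [q,r] − [p,r] + [p,q]. For instance
  ∂ceh = eh − ch + ce,
  ∂aei = ei − ai + ae.
The resulting 30×20 matrix has rank 20, and its Smith normal form has invariant factors (1,1,1,1,1,1,1,1,1,1,1,1,1,1,1,1,1,1,1,2).

Now H_k = ker ∂_k / im ∂_{k+1}, so:

  H_0: rank C_0 − rank ∂_1 = 10 − 9 = 1, and the invariant factors of ∂_1 are all 1, so H_0 ≅ Z.
  H_1: rank ker ∂_1 − rank ∂_2 = (30 − 9) − 20 = 1, and ∂_2 has invariant factor 2 > 1, so H_1 ≅ Z ⊕ Z_2.
  H_2: rank ker ∂_2 − rank ∂_3 = (20 − 20) − 0 = 0, and there is no ∂_3, so H_2 ≅ 0.

H_0 = Z,  H_1 = Z ⊕ Z_2,  H_2 = 0.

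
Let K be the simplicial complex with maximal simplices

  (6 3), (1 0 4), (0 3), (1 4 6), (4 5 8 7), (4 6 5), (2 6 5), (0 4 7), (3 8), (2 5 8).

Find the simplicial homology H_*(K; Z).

H_0 = Z,  H_1 = Z^2,  H_2 = 0,  H_3 = 0.

K has 9 vertices, 19 edges, 10 triangles, 1 3-simplex.
rank ∂_0 = 0, rank ∂_1 = 8 ⇒ b_0 = 9 − 0 − 8 = 1; all invariant factors of ∂_1 are 1 so no torsion. So H_0 = Z.
rank ∂_1 = 8, rank ∂_2 = 9 ⇒ b_1 = 19 − 8 − 9 = 2; all invariant factors of ∂_2 are 1 so no torsion. So H_1 = Z^2.
rank ∂_2 = 9, rank ∂_3 = 1 ⇒ b_2 = 10 − 9 − 1 = 0; all invariant factors of ∂_3 are 1 so no torsion. So H_2 = 0.
rank ∂_3 = 1, rank ∂_4 = 0 ⇒ b_3 = 1 − 1 − 0 = 0. So H_3 = 0.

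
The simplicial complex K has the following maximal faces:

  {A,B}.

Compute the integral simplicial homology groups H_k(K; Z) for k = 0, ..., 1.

H_0 = Z,  H_1 = 0.

We work with the vertex ordering A < B. The simplices of K, each written with vertices in increasing order, are:

  0-simplices (2): A, B
  1-simplices (1): AB

Hence C_0 ≅ Z^2, C_1 ≅ Z^1.

The boundary map ∂_1: C_1 → C_0 is given by ∂[p,q] = [q] − [p]. For instance
  ∂AB = B − A.
The resulting 2×1 matrix has rank 1, and its Smith normal form has invariant factors (1).

From H_k ≅ ker(∂_k) / im(∂_{k+1}) we obtain:

  H_0: rank C_0 − rank ∂_1 = 2 − 1 = 1, and the invariant factors of ∂_1 are all 1, so H_0 ≅ Z.
  H_1: rank ker ∂_1 − rank ∂_2 = (1 − 1) − 0 = 0, and there is no ∂_2, so H_1 ≅ 0.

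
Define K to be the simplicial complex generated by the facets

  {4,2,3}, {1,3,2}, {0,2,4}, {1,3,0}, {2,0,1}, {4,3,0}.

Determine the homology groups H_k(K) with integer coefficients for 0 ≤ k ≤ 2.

H_0 ≅ Z,  H_1 = 0,  H_2 ≅ Z.

We work with the vertex ordering 0 < 1 < 2 < 3 < 4. The simplices of K, each written with vertices in increasing order, are:

  0-simplices (5): [0], [1], [2], [3], [4]
  1-simplices (9): [0,1], [0,2], [0,3], [0,4], [1,2], [1,3], [2,3], [2,4], [3,4]
  2-simplices (6): [0,1,2], [0,1,3], [0,2,4], [0,3,4], [1,2,3], [2,3,4]

giving chain groups C_0 ≅ Z^5, C_1 ≅ Z^9, C_2 ≅ Z^6.

The boundary map ∂_1: C_1 → C_0 maps an edge to its endpoints' difference, ∂[p,q] = q − p. For instance
  ∂[1,3] = [3] − [1].
This gives a 5×9 integer matrix of rank 4; reducing to Smith normal form yields diagonal entries (1,1,1,1).

∂_2: C_2 → C_1 sends each 2-simplex [p,q,r] to [q,r] − [p,r] + [p,q]. For instance
  ∂[0,3,4] = [3,4] − [0,4] + [0,3],
  ∂[0,1,3] = [1,3] − [0,3] + [0,1].
This gives a 9×6 integer matrix of rank 5; reducing to Smith normal form yields diagonal entries (1,1,1,1,1).

From H_k ≅ ker(∂_k) / im(∂_{k+1}) we obtain:

  H_0: rank C_0 − rank ∂_1 = 5 − 4 = 1, and the invariant factors of ∂_1 are all 1, so H_0 = Z.
  H_1: rank ker ∂_1 − rank ∂_2 = (9 − 4) − 5 = 0, and the invariant factors of ∂_2 are all 1, so H_1 = 0.
  H_2: rank ker ∂_2 − rank ∂_3 = (6 − 5) − 0 = 1, and there is no ∂_3, so H_2 = Z.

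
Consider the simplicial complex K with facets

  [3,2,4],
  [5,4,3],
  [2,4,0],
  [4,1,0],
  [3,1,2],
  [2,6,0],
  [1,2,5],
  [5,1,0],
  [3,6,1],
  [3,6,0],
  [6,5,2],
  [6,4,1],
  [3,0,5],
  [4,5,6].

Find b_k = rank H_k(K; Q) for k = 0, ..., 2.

K has 7 vertices, 21 edges, 14 triangles.
rank ∂_0 = 0, rank ∂_1 = 6 ⇒ b_0 = 7 − 0 − 6 = 1; all invariant factors of ∂_1 are 1 so no torsion. So H_0 = Z.
rank ∂_1 = 6, rank ∂_2 = 13 ⇒ b_1 = 21 − 6 − 13 = 2; all invariant factors of ∂_2 are 1 so no torsion. So H_1 = Z^2.
rank ∂_2 = 13, rank ∂_3 = 0 ⇒ b_2 = 14 − 13 − 0 = 1. So H_2 = Z.

b_0 = 1, b_1 = 2, b_2 = 1.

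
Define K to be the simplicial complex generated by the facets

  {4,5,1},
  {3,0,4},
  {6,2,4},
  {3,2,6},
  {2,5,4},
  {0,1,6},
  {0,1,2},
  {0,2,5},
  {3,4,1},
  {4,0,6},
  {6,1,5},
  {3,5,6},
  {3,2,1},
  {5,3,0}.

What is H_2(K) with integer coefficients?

We work with the vertex ordering 0 < 1 < 2 < 3 < 4 < 5 < 6. The simplices of K, each written with vertices in increasing order, are:

  0-simplices (7): [0], [1], [2], [3], [4], [5], [6]
  1-simplices (21): [0,1], [0,2], [0,3], [0,4], [0,5], [0,6], [1,2], [1,3], [1,4], [1,5], [1,6], [2,3], [2,4], [2,5], [2,6], [3,4], [3,5], [3,6], [4,5], [4,6], [5,6]
  2-simplices (14): [0,1,2], [0,1,6], [0,2,5], [0,3,4], [0,3,5], [0,4,6], [1,2,3], [1,3,4], [1,4,5], [1,5,6], [2,3,6], [2,4,5], [2,4,6], [3,5,6]

giving chain groups C_0 ≅ Z^7, C_1 ≅ Z^21, C_2 ≅ Z^14.

Boundary ∂_1: C_1 → C_0 sends each edge [p,q] (with p < q) to q − p.
The resulting 7×21 matrix has rank 6, and its Smith normal form has invariant factors (1,1,1,1,1,1).

The boundary map ∂_2: C_2 → C_1 acts by ∂[p,q,r] = [q,r] − [p,r] + [p,q]. For instance
  ∂[0,3,4] = [3,4] − [0,4] + [0,3],
  ∂[2,4,5] = [4,5] − [2,5] + [2,4].
The 21×14 boundary matrix has rank 13 and Smith normal form diag(1,1,1,1,1,1,1,1,1,1,1,1,1).

Computing H_k = (kernel of ∂_k) / (image of ∂_{k+1}):

  H_2: rank ker ∂_2 − rank ∂_3 = (14 − 13) − 0 = 1, and there is no ∂_3, so H_2 ≅ Z.

H_2 ≅ Z.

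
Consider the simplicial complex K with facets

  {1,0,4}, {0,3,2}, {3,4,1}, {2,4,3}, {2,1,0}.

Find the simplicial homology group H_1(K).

K has 5 vertices, 10 edges, 5 triangles.
rank ∂_1 = 4, rank ∂_2 = 5 ⇒ b_1 = 10 − 4 − 5 = 1; all invariant factors of ∂_2 are 1 so no torsion. So H_1 = Z.

H_1 ≅ Z.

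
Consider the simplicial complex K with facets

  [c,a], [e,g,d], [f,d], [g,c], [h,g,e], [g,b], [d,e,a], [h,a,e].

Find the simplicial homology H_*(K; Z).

K has 8 vertices, 12 edges, 4 triangles.
rank ∂_0 = 0, rank ∂_1 = 7 ⇒ b_0 = 8 − 0 − 7 = 1; all invariant factors of ∂_1 are 1 so no torsion. So H_0 = Z.
rank ∂_1 = 7, rank ∂_2 = 4 ⇒ b_1 = 12 − 7 − 4 = 1; all invariant factors of ∂_2 are 1 so no torsion. So H_1 = Z.
rank ∂_2 = 4, rank ∂_3 = 0 ⇒ b_2 = 4 − 4 − 0 = 0. So H_2 = 0.

H_0 = Z,  H_1 = Z,  H_2 = 0.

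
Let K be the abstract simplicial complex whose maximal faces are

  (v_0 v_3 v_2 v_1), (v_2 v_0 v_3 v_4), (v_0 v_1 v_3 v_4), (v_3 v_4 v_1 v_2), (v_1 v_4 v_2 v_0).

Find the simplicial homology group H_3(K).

Take the total order v_0 < v_1 < v_2 < v_3 < v_4 on the vertex set. Then K (dimension 3) consists of the simplices:

  0-simplices (5): [v_0], [v_1], [v_2], [v_3], [v_4]
  1-simplices (10): [v_0,v_1], [v_0,v_2], [v_0,v_3], [v_0,v_4], [v_1,v_2], [v_1,v_3], [v_1,v_4], [v_2,v_3], [v_2,v_4], [v_3,v_4]
  2-simplices (10): [v_0,v_1,v_2], [v_0,v_1,v_3], [v_0,v_1,v_4], [v_0,v_2,v_3], [v_0,v_2,v_4], [v_0,v_3,v_4], [v_1,v_2,v_3], [v_1,v_2,v_4], [v_1,v_3,v_4], [v_2,v_3,v_4]
  3-simplices (5): [v_0,v_1,v_2,v_3], [v_0,v_1,v_2,v_4], [v_0,v_1,v_3,v_4], [v_0,v_2,v_3,v_4], [v_1,v_2,v_3,v_4]

Hence C_0 ≅ Z^5, C_1 ≅ Z^10, C_2 ≅ Z^10, C_3 ≅ Z^5.

The boundary map ∂_1: C_1 → C_0 sends each edge [p,q] (with p < q) to q − p. For instance
  ∂[v_2,v_3] = [v_3] − [v_2].
This gives a 5×10 integer matrix of rank 4; reducing to Smith normal form yields diagonal entries (1,1,1,1).

∂_2: C_2 → C_1 maps a triangle to the signed sum of its edges. For instance
  ∂[v_1,v_2,v_3] = [v_2,v_3] − [v_1,v_3] + [v_1,v_2],
  ∂[v_0,v_1,v_2] = [v_1,v_2] − [v_0,v_2] + [v_0,v_1].
This gives a 10×10 integer matrix of rank 6; reducing to Smith normal form yields diagonal entries (1,1,1,1,1,1).

∂_3: C_3 → C_2 sends each 3-simplex σ to the alternating sum Σ_i (−1)^i (σ with its i-th vertex removed). For instance
  ∂[v_0,v_2,v_3,v_4] = [v_2,v_3,v_4] − [v_0,v_3,v_4] + [v_0,v_2,v_4] − [v_0,v_2,v_3],
  ∂[v_0,v_1,v_2,v_4] = [v_1,v_2,v_4] − [v_0,v_2,v_4] + [v_0,v_1,v_4] − [v_0,v_1,v_2].
This gives a 10×5 integer matrix of rank 4; reducing to Smith normal form yields diagonal entries (1,1,1,1).

Reading off H_k = ker ∂_k / im ∂_{k+1}:

  H_3: rank ker ∂_3 − rank ∂_4 = (5 − 4) − 0 = 1, and there is no ∂_4, so H_3 = Z.

(K is a triangulation of the 3-sphere S^3.)

H_3 ≅ Z.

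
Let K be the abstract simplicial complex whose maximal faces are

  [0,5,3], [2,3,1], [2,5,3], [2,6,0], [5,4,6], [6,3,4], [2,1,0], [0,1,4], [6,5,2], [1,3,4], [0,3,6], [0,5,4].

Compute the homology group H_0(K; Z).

Take the total order 0 < 1 < 2 < 3 < 4 < 5 < 6 on the vertex set. Then K (dimension 2) consists of the simplices:

  0-simplices (7): [0], [1], [2], [3], [4], [5], [6]
  1-simplices (18): [0,1], [0,2], [0,3], [0,4], [0,5], [0,6], [1,2], [1,3], [1,4], [2,3], [2,5], [2,6], [3,4], [3,5], [3,6], [4,5], [4,6], [5,6]
  2-simplices (12): [0,1,2], [0,1,4], [0,2,6], [0,3,5], [0,3,6], [0,4,5], [1,2,3], [1,3,4], [2,3,5], [2,5,6], [3,4,6], [4,5,6]

so the chain groups are C_0 ≅ Z^7, C_1 ≅ Z^18, C_2 ≅ Z^12.

Boundary ∂_1: C_1 → C_0 sends each edge [p,q] (with p < q) to q − p. For instance
  ∂[4,5] = [5] − [4].
This gives a 7×18 integer matrix of rank 6; reducing to Smith normal form yields diagonal entries (1,1,1,1,1,1).

Boundary ∂_2: C_2 → C_1 sends each 2-simplex [p,q,r] to [q,r] − [p,r] + [p,q]. For instance
  ∂[0,3,6] = [3,6] − [0,6] + [0,3],
  ∂[3,4,6] = [4,6] − [3,6] + [3,4].
The resulting 18×12 matrix has rank 12, and its Smith normal form has invariant factors (1,1,1,1,1,1,1,1,1,1,1,2).

From H_k ≅ ker(∂_k) / im(∂_{k+1}) we obtain:

  H_0: rank C_0 − rank ∂_1 = 7 − 6 = 1, and the invariant factors of ∂_1 are all 1, so H_0 ≅ Z.

H_0 = Z.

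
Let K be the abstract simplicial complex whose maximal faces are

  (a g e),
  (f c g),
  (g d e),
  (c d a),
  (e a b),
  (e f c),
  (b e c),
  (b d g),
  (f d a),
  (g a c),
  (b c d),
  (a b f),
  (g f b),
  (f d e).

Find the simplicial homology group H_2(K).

H_2 = Z.

Fix the vertex order a < b < c < d < e < f < g and write every simplex with vertices in increasing order. Then dim K = 2 and the simplices of K are:

  0-simplices (7): a, b, c, d, e, f, g
  1-simplices (21): ab, ac, ad, ae, af, ag, bc, bd, be, bf, bg, cd, ce, cf, cg, de, df, dg, ef, eg, fg
  2-simplices (14): abe, abf, acd, acg, adf, aeg, bcd, bce, bdg, bfg, cef, cfg, def, deg

giving chain groups C_0 ≅ Z^7, C_1 ≅ Z^21, C_2 ≅ Z^14.

Boundary ∂_1: C_1 → C_0 maps an edge to its endpoints' difference, ∂[p,q] = q − p.
As a 7×21 matrix over Z this has rank 6, with invariant factors (1,1,1,1,1,1).

The boundary map ∂_2: C_2 → C_1 acts by ∂[p,q,r] = [q,r] − [p,r] + [p,q]. For instance
  ∂cfg = fg − cg + cf,
  ∂bcd = cd − bd + bc.
As a 21×14 matrix over Z this has rank 13, with invariant factors (1,1,1,1,1,1,1,1,1,1,1,1,1).

Now H_k = ker ∂_k / im ∂_{k+1}, so:

  H_2: rank ker ∂_2 − rank ∂_3 = (14 − 13) − 0 = 1, and there is no ∂_3, so H_2 ≅ Z.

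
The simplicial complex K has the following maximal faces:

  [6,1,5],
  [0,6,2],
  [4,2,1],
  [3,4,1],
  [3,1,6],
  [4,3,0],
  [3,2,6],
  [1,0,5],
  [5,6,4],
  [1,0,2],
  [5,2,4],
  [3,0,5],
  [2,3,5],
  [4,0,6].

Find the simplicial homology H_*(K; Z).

Fix the vertex order 0 < 1 < 2 < 3 < 4 < 5 < 6 and write every simplex with vertices in increasing order. Then dim K = 2 and the simplices of K are:

  0-simplices (7): [0], [1], [2], [3], [4], [5], [6]
  1-simplices (21): [0,1], [0,2], [0,3], [0,4], [0,5], [0,6], [1,2], [1,3], [1,4], [1,5], [1,6], [2,3], [2,4], [2,5], [2,6], [3,4], [3,5], [3,6], [4,5], [4,6], [5,6]
  2-simplices (14): [0,1,2], [0,1,5], [0,2,6], [0,3,4], [0,3,5], [0,4,6], [1,2,4], [1,3,4], [1,3,6], [1,5,6], [2,3,5], [2,3,6], [2,4,5], [4,5,6]

so the chain groups are C_0 ≅ Z^7, C_1 ≅ Z^21, C_2 ≅ Z^14.

∂_1: C_1 → C_0 is given by ∂[p,q] = [q] − [p]. For instance
  ∂[2,4] = [4] − [2].
The 7×21 boundary matrix has rank 6 and Smith normal form diag(1,1,1,1,1,1).

∂_2: C_2 → C_1 acts by ∂[p,q,r] = [q,r] − [p,r] + [p,q]. For instance
  ∂[2,3,6] = [3,6] − [2,6] + [2,3],
  ∂[0,4,6] = [4,6] − [0,6] + [0,4].
This gives a 21×14 integer matrix of rank 13; reducing to Smith normal form yields diagonal entries (1,1,1,1,1,1,1,1,1,1,1,1,1).

Now H_k = ker ∂_k / im ∂_{k+1}, so:

  H_0: rank C_0 − rank ∂_1 = 7 − 6 = 1, and the invariant factors of ∂_1 are all 1, so H_0 = Z.
  H_1: rank ker ∂_1 − rank ∂_2 = (21 − 6) − 13 = 2, and the invariant factors of ∂_2 are all 1, so H_1 = Z^2.
  H_2: rank ker ∂_2 − rank ∂_3 = (14 − 13) − 0 = 1, and there is no ∂_3, so H_2 = Z.

H_0 ≅ Z,  H_1 ≅ Z^2,  H_2 ≅ Z.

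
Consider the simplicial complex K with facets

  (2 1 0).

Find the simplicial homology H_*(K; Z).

Order the vertices as 0 < 1 < 2. Listing each simplex with vertices in this order, K has dimension 2 with simplices:

  0-simplices (3): [0], [1], [2]
  1-simplices (3): [0,1], [0,2], [1,2]
  2-simplices (1): [0,1,2]

giving chain groups C_0 ≅ Z^3, C_1 ≅ Z^3, C_2 ≅ Z^1.

∂_1: C_1 → C_0 sends each edge [p,q] (with p < q) to q − p. For instance
  ∂[1,2] = [2] − [1].
This gives a 3×3 integer matrix of rank 2; reducing to Smith normal form yields diagonal entries (1,1).

∂_2: C_2 → C_1 sends each 2-simplex [p,q,r] to [q,r] − [p,r] + [p,q]. For instance
  ∂[0,1,2] = [1,2] − [0,2] + [0,1].
This gives a 3×1 integer matrix of rank 1; reducing to Smith normal form yields diagonal entries (1).

Computing H_k = (kernel of ∂_k) / (image of ∂_{k+1}):

  H_0: rank C_0 − rank ∂_1 = 3 − 2 = 1, and the invariant factors of ∂_1 are all 1, so H_0 = Z.
  H_1: rank ker ∂_1 − rank ∂_2 = (3 − 2) − 1 = 0, and the invariant factors of ∂_2 are all 1, so H_1 = 0.
  H_2: rank ker ∂_2 − rank ∂_3 = (1 − 1) − 0 = 0, and there is no ∂_3, so H_2 = 0.

As a check, the Euler characteristic is 3 − 3 + 1 = 1, which agrees with 1 − 0 + 0 = 1.

H_0 = Z,  H_1 = 0,  H_2 = 0.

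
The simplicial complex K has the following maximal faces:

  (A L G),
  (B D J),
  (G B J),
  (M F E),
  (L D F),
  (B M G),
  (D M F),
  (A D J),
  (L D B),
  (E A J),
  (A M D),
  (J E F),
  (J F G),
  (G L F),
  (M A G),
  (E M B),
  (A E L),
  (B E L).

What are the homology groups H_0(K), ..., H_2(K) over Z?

Order the vertices as A < B < D < E < F < G < J < L < M. Listing each simplex with vertices in this order, K has dimension 2 with simplices:

  0-simplices (9): A, B, D, E, F, G, J, L, M
  1-simplices (27): AD, AE, AG, AJ, AL, AM, BD, BE, BG, BJ, BL, BM, DF, DJ, DL, DM, EF, EJ, EL, EM, FG, FJ, FL, FM, GJ, GL, GM
  2-simplices (18): ADJ, ADM, AEJ, AEL, AGL, AGM, BDJ, BDL, BEL, BEM, BGJ, BGM, DFL, DFM, EFJ, EFM, FGJ, FGL

Hence C_0 ≅ Z^9, C_1 ≅ Z^27, C_2 ≅ Z^18.

Boundary ∂_1: C_1 → C_0 sends each edge [p,q] (with p < q) to q − p.
This gives a 9×27 integer matrix of rank 8; reducing to Smith normal form yields diagonal entries (1,1,1,1,1,1,1,1).

The boundary map ∂_2: C_2 → C_1 maps a triangle to the signed sum of its edges. For instance
  ∂DFM = FM − DM + DF,
  ∂EFJ = FJ − EJ + EF.
This gives a 27×18 integer matrix of rank 17; reducing to Smith normal form yields diagonal entries (1,1,1,1,1,1,1,1,1,1,1,1,1,1,1,1,1).

Now H_k = ker ∂_k / im ∂_{k+1}, so:

  H_0: rank C_0 − rank ∂_1 = 9 − 8 = 1, and the invariant factors of ∂_1 are all 1, so H_0 ≅ Z.
  H_1: rank ker ∂_1 − rank ∂_2 = (27 − 8) − 17 = 2, and the invariant factors of ∂_2 are all 1, so H_1 ≅ Z^2.
  H_2: rank ker ∂_2 − rank ∂_3 = (18 − 17) − 0 = 1, and there is no ∂_3, so H_2 ≅ Z.

As a check, the Euler characteristic is 9 − 27 + 18 = 0, which agrees with 1 − 2 + 1 = 0.

H_0 ≅ Z,  H_1 ≅ Z^2,  H_2 ≅ Z.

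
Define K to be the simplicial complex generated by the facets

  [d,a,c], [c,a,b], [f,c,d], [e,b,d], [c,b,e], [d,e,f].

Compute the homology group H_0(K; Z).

We work with the vertex ordering a < b < c < d < e < f. The simplices of K, each written with vertices in increasing order, are:

  0-simplices (6): a, b, c, d, e, f
  1-simplices (12): ab, ac, ad, bc, bd, be, cd, ce, cf, de, df, ef
  2-simplices (6): abc, acd, bce, bde, cdf, def

giving chain groups C_0 ≅ Z^6, C_1 ≅ Z^12, C_2 ≅ Z^6.

∂_1: C_1 → C_0 maps an edge to its endpoints' difference, ∂[p,q] = q − p.
The 6×12 boundary matrix has rank 5 and Smith normal form diag(1,1,1,1,1).

Boundary ∂_2: C_2 → C_1 sends each 2-simplex [p,q,r] to [q,r] − [p,r] + [p,q]. For instance
  ∂bce = ce − be + bc,
  ∂abc = bc − ac + ab.
The resulting 12×6 matrix has rank 6, and its Smith normal form has invariant factors (1,1,1,1,1,1).

Reading off H_k = ker ∂_k / im ∂_{k+1}:

  H_0: rank C_0 − rank ∂_1 = 6 − 5 = 1, and the invariant factors of ∂_1 are all 1, so H_0 ≅ Z.

H_0 ≅ Z.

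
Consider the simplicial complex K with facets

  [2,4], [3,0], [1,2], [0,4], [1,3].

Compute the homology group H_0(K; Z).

H_0 = Z.

Take the total order 0 < 1 < 2 < 3 < 4 on the vertex set. Then K (dimension 1) consists of the simplices:

  0-simplices (5): [0], [1], [2], [3], [4]
  1-simplices (5): [0,3], [0,4], [1,2], [1,3], [2,4]

so the chain groups are C_0 ≅ Z^5, C_1 ≅ Z^5.

Boundary ∂_1: C_1 → C_0 is given by ∂[p,q] = [q] − [p]. For instance
  ∂[2,4] = [4] − [2].
This gives a 5×5 integer matrix of rank 4; reducing to Smith normal form yields diagonal entries (1,1,1,1).

Now H_k = ker ∂_k / im ∂_{k+1}, so:

  H_0: rank C_0 − rank ∂_1 = 5 − 4 = 1, and the invariant factors of ∂_1 are all 1, so H_0 ≅ Z.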